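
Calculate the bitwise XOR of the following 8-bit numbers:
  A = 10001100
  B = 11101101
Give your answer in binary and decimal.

Apply ^ to each column (1 where bits differ):
  10001100
^ 11101101
----------
  01100001

Answer: 01100001 (97)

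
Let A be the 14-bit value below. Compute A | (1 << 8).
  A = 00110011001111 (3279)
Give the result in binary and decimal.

Mask = 1 << 8 = 00000100000000
Bit 8 of A is 0, so OR-ing with the mask flips it to 1.
  00110011001111
| 00000100000000
----------------
  00110111001111

Answer: 00110111001111 (3535)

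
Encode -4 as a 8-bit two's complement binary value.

1. Binary of +4:  00000100
2. Invert bits:     11111011
3. Add 1:           11111100

Answer: 11111100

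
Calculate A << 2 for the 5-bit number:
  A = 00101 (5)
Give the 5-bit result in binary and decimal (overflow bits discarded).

Shift left by 2: drop the top 2 bit(s), append 2 zero(s) on the right.
  00101  ->  discard [00], keep [101], append 00
= 10100

Answer: 10100 (20)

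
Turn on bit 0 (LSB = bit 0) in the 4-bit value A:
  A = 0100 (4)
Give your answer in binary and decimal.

Mask = 1 << 0 = 0001
Bit 0 of A is 0, so OR-ing with the mask flips it to 1.
  0100
| 0001
------
  0101

Answer: 0101 (5)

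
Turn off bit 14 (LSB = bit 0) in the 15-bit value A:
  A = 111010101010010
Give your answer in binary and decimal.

Mask = ~(1 << 14) = 011111111111111
Bit 14 of A is 1, so AND-ing with the mask clears it to 0.
  111010101010010
& 011111111111111
-----------------
  011010101010010

Answer: 011010101010010 (13650)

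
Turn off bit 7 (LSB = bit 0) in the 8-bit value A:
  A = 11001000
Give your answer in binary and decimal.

Mask = ~(1 << 7) = 01111111
Bit 7 of A is 1, so AND-ing with the mask clears it to 0.
  11001000
& 01111111
----------
  01001000

Answer: 01001000 (72)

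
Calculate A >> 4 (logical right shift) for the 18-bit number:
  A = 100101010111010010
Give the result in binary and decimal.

Logical shift right by 4: drop the bottom 4 bit(s), prepend 4 zero(s) on the left.
  100101010111010010  ->  keep [10010101011101], discard [0010], prepend 0000
= 000010010101011101

Answer: 000010010101011101 (9565)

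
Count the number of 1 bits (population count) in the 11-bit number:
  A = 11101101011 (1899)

11101101011
1-bits at positions (from bit 0 = LSB): 0, 1, 3, 5, 6, 8, 9, 10
Count = 8

Answer: 8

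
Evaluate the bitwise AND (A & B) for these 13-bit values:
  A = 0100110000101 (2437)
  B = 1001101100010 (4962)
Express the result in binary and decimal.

Apply & to each column (1 only where both bits are 1):
  0100110000101
& 1001101100010
---------------
  0000100000000

Answer: 0000100000000 (256)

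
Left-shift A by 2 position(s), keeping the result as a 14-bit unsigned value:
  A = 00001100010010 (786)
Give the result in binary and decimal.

Shift left by 2: drop the top 2 bit(s), append 2 zero(s) on the right.
  00001100010010  ->  discard [00], keep [001100010010], append 00
= 00110001001000

Answer: 00110001001000 (3144)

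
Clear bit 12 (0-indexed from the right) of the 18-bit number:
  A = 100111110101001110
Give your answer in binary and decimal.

Mask = ~(1 << 12) = 111110111111111111
Bit 12 of A is 1, so AND-ing with the mask clears it to 0.
  100111110101001110
& 111110111111111111
--------------------
  100110110101001110

Answer: 100110110101001110 (159054)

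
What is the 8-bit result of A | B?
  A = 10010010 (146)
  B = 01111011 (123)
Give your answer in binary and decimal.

Apply | to each column (1 where either bit is 1):
  10010010
| 01111011
----------
  11111011

Answer: 11111011 (251)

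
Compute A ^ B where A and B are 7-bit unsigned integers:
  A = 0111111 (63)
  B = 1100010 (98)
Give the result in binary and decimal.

Apply ^ to each column (1 where bits differ):
  0111111
^ 1100010
---------
  1011101

Answer: 1011101 (93)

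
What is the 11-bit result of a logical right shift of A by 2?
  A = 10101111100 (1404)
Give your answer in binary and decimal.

Logical shift right by 2: drop the bottom 2 bit(s), prepend 2 zero(s) on the left.
  10101111100  ->  keep [101011111], discard [00], prepend 00
= 00101011111

Answer: 00101011111 (351)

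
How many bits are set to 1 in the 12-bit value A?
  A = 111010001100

111010001100
1-bits at positions (from bit 0 = LSB): 2, 3, 7, 9, 10, 11
Count = 6

Answer: 6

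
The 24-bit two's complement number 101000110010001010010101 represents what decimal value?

MSB is 1, so the value is negative. Find the magnitude:
1. Invert bits:  010111001101110101101010
2. Add 1:        010111001101110101101011  = 6085995
3. Apply sign:   -6085995

Answer: -6085995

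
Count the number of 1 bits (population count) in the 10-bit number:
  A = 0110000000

0110000000
1-bits at positions (from bit 0 = LSB): 7, 8
Count = 2

Answer: 2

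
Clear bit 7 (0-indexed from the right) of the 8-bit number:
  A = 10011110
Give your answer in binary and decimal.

Mask = ~(1 << 7) = 01111111
Bit 7 of A is 1, so AND-ing with the mask clears it to 0.
  10011110
& 01111111
----------
  00011110

Answer: 00011110 (30)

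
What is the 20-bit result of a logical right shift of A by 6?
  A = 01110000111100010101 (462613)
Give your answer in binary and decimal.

Logical shift right by 6: drop the bottom 6 bit(s), prepend 6 zero(s) on the left.
  01110000111100010101  ->  keep [01110000111100], discard [010101], prepend 000000
= 00000001110000111100

Answer: 00000001110000111100 (7228)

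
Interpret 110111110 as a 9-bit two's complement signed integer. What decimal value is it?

MSB is 1, so the value is negative. Find the magnitude:
1. Invert bits:  001000001
2. Add 1:        001000010  = 66
3. Apply sign:   -66

Answer: -66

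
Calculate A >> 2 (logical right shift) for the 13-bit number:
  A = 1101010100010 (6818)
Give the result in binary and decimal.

Logical shift right by 2: drop the bottom 2 bit(s), prepend 2 zero(s) on the left.
  1101010100010  ->  keep [11010101000], discard [10], prepend 00
= 0011010101000

Answer: 0011010101000 (1704)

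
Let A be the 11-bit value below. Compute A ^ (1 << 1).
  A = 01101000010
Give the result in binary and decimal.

Mask = 1 << 1 = 00000000010
Bit 1 of A is 1; XOR with the mask flips it to 0.
  01101000010
^ 00000000010
-------------
  01101000000

Answer: 01101000000 (832)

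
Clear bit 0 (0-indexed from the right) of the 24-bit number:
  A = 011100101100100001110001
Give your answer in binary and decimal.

Mask = ~(1 << 0) = 111111111111111111111110
Bit 0 of A is 1, so AND-ing with the mask clears it to 0.
  011100101100100001110001
& 111111111111111111111110
--------------------------
  011100101100100001110000

Answer: 011100101100100001110000 (7522416)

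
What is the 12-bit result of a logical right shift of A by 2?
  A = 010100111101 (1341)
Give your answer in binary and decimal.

Logical shift right by 2: drop the bottom 2 bit(s), prepend 2 zero(s) on the left.
  010100111101  ->  keep [0101001111], discard [01], prepend 00
= 000101001111

Answer: 000101001111 (335)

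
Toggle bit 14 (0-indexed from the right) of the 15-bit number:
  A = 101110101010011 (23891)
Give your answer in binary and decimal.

Mask = 1 << 14 = 100000000000000
Bit 14 of A is 1; XOR with the mask flips it to 0.
  101110101010011
^ 100000000000000
-----------------
  001110101010011

Answer: 001110101010011 (7507)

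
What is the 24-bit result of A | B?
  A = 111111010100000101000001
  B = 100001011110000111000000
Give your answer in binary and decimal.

Apply | to each column (1 where either bit is 1):
  111111010100000101000001
| 100001011110000111000000
--------------------------
  111111011110000111000001

Answer: 111111011110000111000001 (16638401)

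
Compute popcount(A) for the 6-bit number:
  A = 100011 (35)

100011
1-bits at positions (from bit 0 = LSB): 0, 1, 5
Count = 3

Answer: 3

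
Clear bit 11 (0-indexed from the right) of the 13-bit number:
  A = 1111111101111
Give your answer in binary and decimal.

Mask = ~(1 << 11) = 1011111111111
Bit 11 of A is 1, so AND-ing with the mask clears it to 0.
  1111111101111
& 1011111111111
---------------
  1011111101111

Answer: 1011111101111 (6127)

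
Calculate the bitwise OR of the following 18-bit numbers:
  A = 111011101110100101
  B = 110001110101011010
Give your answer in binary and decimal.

Apply | to each column (1 where either bit is 1):
  111011101110100101
| 110001110101011010
--------------------
  111011111111111111

Answer: 111011111111111111 (245759)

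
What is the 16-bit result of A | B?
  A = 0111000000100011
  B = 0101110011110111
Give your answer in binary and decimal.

Apply | to each column (1 where either bit is 1):
  0111000000100011
| 0101110011110111
------------------
  0111110011110111

Answer: 0111110011110111 (31991)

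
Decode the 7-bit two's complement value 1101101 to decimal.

MSB is 1, so the value is negative. Find the magnitude:
1. Invert bits:  0010010
2. Add 1:        0010011  = 19
3. Apply sign:   -19

Answer: -19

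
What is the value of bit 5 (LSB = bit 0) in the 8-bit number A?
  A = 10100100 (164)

Bit 5 is the 6th from the right.
  10100100
    ^
That bit is 1.

Answer: 1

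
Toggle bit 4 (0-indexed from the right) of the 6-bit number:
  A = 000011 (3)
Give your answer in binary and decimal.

Mask = 1 << 4 = 010000
Bit 4 of A is 0; XOR with the mask flips it to 1.
  000011
^ 010000
--------
  010011

Answer: 010011 (19)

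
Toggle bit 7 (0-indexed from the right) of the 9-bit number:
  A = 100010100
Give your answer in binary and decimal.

Mask = 1 << 7 = 010000000
Bit 7 of A is 0; XOR with the mask flips it to 1.
  100010100
^ 010000000
-----------
  110010100

Answer: 110010100 (404)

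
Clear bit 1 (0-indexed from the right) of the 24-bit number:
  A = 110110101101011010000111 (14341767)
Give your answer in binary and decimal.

Mask = ~(1 << 1) = 111111111111111111111101
Bit 1 of A is 1, so AND-ing with the mask clears it to 0.
  110110101101011010000111
& 111111111111111111111101
--------------------------
  110110101101011010000101

Answer: 110110101101011010000101 (14341765)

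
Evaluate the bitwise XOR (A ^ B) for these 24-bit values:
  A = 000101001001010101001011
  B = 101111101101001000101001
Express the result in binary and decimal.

Apply ^ to each column (1 where bits differ):
  000101001001010101001011
^ 101111101101001000101001
--------------------------
  101010100100011101100010

Answer: 101010100100011101100010 (11159394)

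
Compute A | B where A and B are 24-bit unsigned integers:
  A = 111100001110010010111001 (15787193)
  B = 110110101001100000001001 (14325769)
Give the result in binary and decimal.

Apply | to each column (1 where either bit is 1):
  111100001110010010111001
| 110110101001100000001001
--------------------------
  111110101111110010111001

Answer: 111110101111110010111001 (16448697)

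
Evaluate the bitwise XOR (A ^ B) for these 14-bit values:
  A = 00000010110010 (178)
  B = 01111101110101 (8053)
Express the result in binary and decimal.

Apply ^ to each column (1 where bits differ):
  00000010110010
^ 01111101110101
----------------
  01111111000111

Answer: 01111111000111 (8135)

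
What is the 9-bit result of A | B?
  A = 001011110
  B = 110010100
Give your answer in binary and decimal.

Apply | to each column (1 where either bit is 1):
  001011110
| 110010100
-----------
  111011110

Answer: 111011110 (478)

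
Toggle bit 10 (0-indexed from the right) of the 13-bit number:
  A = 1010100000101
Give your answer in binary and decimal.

Mask = 1 << 10 = 0010000000000
Bit 10 of A is 1; XOR with the mask flips it to 0.
  1010100000101
^ 0010000000000
---------------
  1000100000101

Answer: 1000100000101 (4357)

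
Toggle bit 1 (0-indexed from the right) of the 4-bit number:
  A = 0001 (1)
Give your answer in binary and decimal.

Mask = 1 << 1 = 0010
Bit 1 of A is 0; XOR with the mask flips it to 1.
  0001
^ 0010
------
  0011

Answer: 0011 (3)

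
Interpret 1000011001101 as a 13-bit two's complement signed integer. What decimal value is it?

MSB is 1, so the value is negative. Find the magnitude:
1. Invert bits:  0111100110010
2. Add 1:        0111100110011  = 3891
3. Apply sign:   -3891

Answer: -3891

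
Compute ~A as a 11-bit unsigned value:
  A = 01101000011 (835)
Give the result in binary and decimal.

Flip each bit (0->1, 1->0):
  01101000011
  10010111100

Answer: 10010111100 (1212)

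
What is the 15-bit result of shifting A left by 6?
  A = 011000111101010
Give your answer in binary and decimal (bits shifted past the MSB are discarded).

Shift left by 6: drop the top 6 bit(s), append 6 zero(s) on the right.
  011000111101010  ->  discard [011000], keep [111101010], append 000000
= 111101010000000

Answer: 111101010000000 (31360)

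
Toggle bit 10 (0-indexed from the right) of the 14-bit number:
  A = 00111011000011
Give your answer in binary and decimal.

Mask = 1 << 10 = 00010000000000
Bit 10 of A is 1; XOR with the mask flips it to 0.
  00111011000011
^ 00010000000000
----------------
  00101011000011

Answer: 00101011000011 (2755)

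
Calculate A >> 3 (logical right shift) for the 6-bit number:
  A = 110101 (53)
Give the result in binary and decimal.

Logical shift right by 3: drop the bottom 3 bit(s), prepend 3 zero(s) on the left.
  110101  ->  keep [110], discard [101], prepend 000
= 000110

Answer: 000110 (6)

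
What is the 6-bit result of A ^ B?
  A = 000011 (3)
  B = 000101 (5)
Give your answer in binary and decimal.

Apply ^ to each column (1 where bits differ):
  000011
^ 000101
--------
  000110

Answer: 000110 (6)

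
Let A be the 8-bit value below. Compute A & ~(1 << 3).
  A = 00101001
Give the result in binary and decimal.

Mask = ~(1 << 3) = 11110111
Bit 3 of A is 1, so AND-ing with the mask clears it to 0.
  00101001
& 11110111
----------
  00100001

Answer: 00100001 (33)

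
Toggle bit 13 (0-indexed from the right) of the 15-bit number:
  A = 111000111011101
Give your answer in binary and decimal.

Mask = 1 << 13 = 010000000000000
Bit 13 of A is 1; XOR with the mask flips it to 0.
  111000111011101
^ 010000000000000
-----------------
  101000111011101

Answer: 101000111011101 (20957)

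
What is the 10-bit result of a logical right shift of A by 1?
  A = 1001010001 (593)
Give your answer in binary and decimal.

Logical shift right by 1: drop the bottom 1 bit(s), prepend 1 zero(s) on the left.
  1001010001  ->  keep [100101000], discard [1], prepend 0
= 0100101000

Answer: 0100101000 (296)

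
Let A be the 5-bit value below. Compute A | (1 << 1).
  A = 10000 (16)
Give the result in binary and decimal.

Mask = 1 << 1 = 00010
Bit 1 of A is 0, so OR-ing with the mask flips it to 1.
  10000
| 00010
-------
  10010

Answer: 10010 (18)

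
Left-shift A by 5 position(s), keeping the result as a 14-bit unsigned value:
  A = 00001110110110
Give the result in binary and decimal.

Shift left by 5: drop the top 5 bit(s), append 5 zero(s) on the right.
  00001110110110  ->  discard [00001], keep [110110110], append 00000
= 11011011000000

Answer: 11011011000000 (14016)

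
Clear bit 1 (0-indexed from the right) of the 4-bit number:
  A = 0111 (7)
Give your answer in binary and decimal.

Mask = ~(1 << 1) = 1101
Bit 1 of A is 1, so AND-ing with the mask clears it to 0.
  0111
& 1101
------
  0101

Answer: 0101 (5)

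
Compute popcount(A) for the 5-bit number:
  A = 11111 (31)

11111
1-bits at positions (from bit 0 = LSB): 0, 1, 2, 3, 4
Count = 5

Answer: 5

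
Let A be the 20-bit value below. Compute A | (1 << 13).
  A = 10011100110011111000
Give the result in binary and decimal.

Mask = 1 << 13 = 00000010000000000000
Bit 13 of A is 0, so OR-ing with the mask flips it to 1.
  10011100110011111000
| 00000010000000000000
----------------------
  10011110110011111000

Answer: 10011110110011111000 (650488)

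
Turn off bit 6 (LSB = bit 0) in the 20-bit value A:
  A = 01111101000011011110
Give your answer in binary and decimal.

Mask = ~(1 << 6) = 11111111111110111111
Bit 6 of A is 1, so AND-ing with the mask clears it to 0.
  01111101000011011110
& 11111111111110111111
----------------------
  01111101000010011110

Answer: 01111101000010011110 (512158)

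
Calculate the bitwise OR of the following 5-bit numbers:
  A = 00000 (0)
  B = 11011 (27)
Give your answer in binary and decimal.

Apply | to each column (1 where either bit is 1):
  00000
| 11011
-------
  11011

Answer: 11011 (27)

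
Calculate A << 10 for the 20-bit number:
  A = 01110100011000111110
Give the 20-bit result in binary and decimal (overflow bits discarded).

Shift left by 10: drop the top 10 bit(s), append 10 zero(s) on the right.
  01110100011000111110  ->  discard [0111010001], keep [1000111110], append 0000000000
= 10001111100000000000

Answer: 10001111100000000000 (587776)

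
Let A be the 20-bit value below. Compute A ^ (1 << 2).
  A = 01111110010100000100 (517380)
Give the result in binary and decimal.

Mask = 1 << 2 = 00000000000000000100
Bit 2 of A is 1; XOR with the mask flips it to 0.
  01111110010100000100
^ 00000000000000000100
----------------------
  01111110010100000000

Answer: 01111110010100000000 (517376)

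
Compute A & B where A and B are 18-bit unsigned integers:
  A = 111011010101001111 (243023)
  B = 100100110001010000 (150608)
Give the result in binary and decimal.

Apply & to each column (1 only where both bits are 1):
  111011010101001111
& 100100110001010000
--------------------
  100000010001000000

Answer: 100000010001000000 (132160)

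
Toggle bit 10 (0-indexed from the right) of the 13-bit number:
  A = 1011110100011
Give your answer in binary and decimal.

Mask = 1 << 10 = 0010000000000
Bit 10 of A is 1; XOR with the mask flips it to 0.
  1011110100011
^ 0010000000000
---------------
  1001110100011

Answer: 1001110100011 (5027)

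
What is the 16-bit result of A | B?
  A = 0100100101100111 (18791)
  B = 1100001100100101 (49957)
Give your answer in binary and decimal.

Apply | to each column (1 where either bit is 1):
  0100100101100111
| 1100001100100101
------------------
  1100101101100111

Answer: 1100101101100111 (52071)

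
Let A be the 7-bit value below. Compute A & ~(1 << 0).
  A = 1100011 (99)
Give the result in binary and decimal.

Mask = ~(1 << 0) = 1111110
Bit 0 of A is 1, so AND-ing with the mask clears it to 0.
  1100011
& 1111110
---------
  1100010

Answer: 1100010 (98)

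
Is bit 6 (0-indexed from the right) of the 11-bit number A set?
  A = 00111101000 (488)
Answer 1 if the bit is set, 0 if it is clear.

Bit 6 is the 7th from the right.
  00111101000
      ^
That bit is 1.

Answer: 1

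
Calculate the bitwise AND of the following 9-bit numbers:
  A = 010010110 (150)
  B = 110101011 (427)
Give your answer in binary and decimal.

Apply & to each column (1 only where both bits are 1):
  010010110
& 110101011
-----------
  010000010

Answer: 010000010 (130)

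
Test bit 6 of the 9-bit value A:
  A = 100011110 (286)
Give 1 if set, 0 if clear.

Bit 6 is the 7th from the right.
  100011110
    ^
That bit is 0.

Answer: 0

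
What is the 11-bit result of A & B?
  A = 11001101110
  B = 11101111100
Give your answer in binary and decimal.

Apply & to each column (1 only where both bits are 1):
  11001101110
& 11101111100
-------------
  11001101100

Answer: 11001101100 (1644)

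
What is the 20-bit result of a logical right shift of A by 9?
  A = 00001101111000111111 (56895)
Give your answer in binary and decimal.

Logical shift right by 9: drop the bottom 9 bit(s), prepend 9 zero(s) on the left.
  00001101111000111111  ->  keep [00001101111], discard [000111111], prepend 000000000
= 00000000000001101111

Answer: 00000000000001101111 (111)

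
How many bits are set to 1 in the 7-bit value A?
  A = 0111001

0111001
1-bits at positions (from bit 0 = LSB): 0, 3, 4, 5
Count = 4

Answer: 4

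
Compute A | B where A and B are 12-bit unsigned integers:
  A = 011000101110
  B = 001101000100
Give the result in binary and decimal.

Apply | to each column (1 where either bit is 1):
  011000101110
| 001101000100
--------------
  011101101110

Answer: 011101101110 (1902)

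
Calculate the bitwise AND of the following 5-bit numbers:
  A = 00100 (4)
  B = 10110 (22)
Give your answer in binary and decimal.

Apply & to each column (1 only where both bits are 1):
  00100
& 10110
-------
  00100

Answer: 00100 (4)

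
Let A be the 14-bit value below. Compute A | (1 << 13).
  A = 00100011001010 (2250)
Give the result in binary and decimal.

Mask = 1 << 13 = 10000000000000
Bit 13 of A is 0, so OR-ing with the mask flips it to 1.
  00100011001010
| 10000000000000
----------------
  10100011001010

Answer: 10100011001010 (10442)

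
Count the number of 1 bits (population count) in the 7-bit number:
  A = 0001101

0001101
1-bits at positions (from bit 0 = LSB): 0, 2, 3
Count = 3

Answer: 3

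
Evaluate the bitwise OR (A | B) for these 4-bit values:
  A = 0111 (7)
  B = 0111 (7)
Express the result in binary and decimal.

Apply | to each column (1 where either bit is 1):
  0111
| 0111
------
  0111

Answer: 0111 (7)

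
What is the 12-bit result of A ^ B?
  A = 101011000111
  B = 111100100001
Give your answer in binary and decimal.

Apply ^ to each column (1 where bits differ):
  101011000111
^ 111100100001
--------------
  010111100110

Answer: 010111100110 (1510)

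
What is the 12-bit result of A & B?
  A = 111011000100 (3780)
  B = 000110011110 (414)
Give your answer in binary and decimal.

Apply & to each column (1 only where both bits are 1):
  111011000100
& 000110011110
--------------
  000010000100

Answer: 000010000100 (132)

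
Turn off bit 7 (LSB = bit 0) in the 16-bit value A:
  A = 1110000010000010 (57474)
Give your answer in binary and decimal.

Mask = ~(1 << 7) = 1111111101111111
Bit 7 of A is 1, so AND-ing with the mask clears it to 0.
  1110000010000010
& 1111111101111111
------------------
  1110000000000010

Answer: 1110000000000010 (57346)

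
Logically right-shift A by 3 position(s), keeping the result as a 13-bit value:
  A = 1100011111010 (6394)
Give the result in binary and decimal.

Logical shift right by 3: drop the bottom 3 bit(s), prepend 3 zero(s) on the left.
  1100011111010  ->  keep [1100011111], discard [010], prepend 000
= 0001100011111

Answer: 0001100011111 (799)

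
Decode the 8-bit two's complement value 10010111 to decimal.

MSB is 1, so the value is negative. Find the magnitude:
1. Invert bits:  01101000
2. Add 1:        01101001  = 105
3. Apply sign:   -105

Answer: -105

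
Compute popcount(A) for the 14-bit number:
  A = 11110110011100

11110110011100
1-bits at positions (from bit 0 = LSB): 2, 3, 4, 7, 8, 10, 11, 12, 13
Count = 9

Answer: 9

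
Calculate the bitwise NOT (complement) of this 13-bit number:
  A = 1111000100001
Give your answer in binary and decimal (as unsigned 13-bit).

Flip each bit (0->1, 1->0):
  1111000100001
  0000111011110

Answer: 0000111011110 (478)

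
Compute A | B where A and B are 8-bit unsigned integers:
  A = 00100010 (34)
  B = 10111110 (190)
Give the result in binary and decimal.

Apply | to each column (1 where either bit is 1):
  00100010
| 10111110
----------
  10111110

Answer: 10111110 (190)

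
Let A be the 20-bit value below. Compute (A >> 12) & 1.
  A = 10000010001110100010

Bit 12 is the 13th from the right.
  10000010001110100010
         ^
That bit is 0.

Answer: 0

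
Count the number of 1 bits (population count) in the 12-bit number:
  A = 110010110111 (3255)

110010110111
1-bits at positions (from bit 0 = LSB): 0, 1, 2, 4, 5, 7, 10, 11
Count = 8

Answer: 8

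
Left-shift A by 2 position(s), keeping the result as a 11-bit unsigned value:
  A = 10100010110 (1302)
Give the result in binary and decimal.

Shift left by 2: drop the top 2 bit(s), append 2 zero(s) on the right.
  10100010110  ->  discard [10], keep [100010110], append 00
= 10001011000

Answer: 10001011000 (1112)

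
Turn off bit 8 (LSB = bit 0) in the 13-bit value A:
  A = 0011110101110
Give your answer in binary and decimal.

Mask = ~(1 << 8) = 1111011111111
Bit 8 of A is 1, so AND-ing with the mask clears it to 0.
  0011110101110
& 1111011111111
---------------
  0011010101110

Answer: 0011010101110 (1710)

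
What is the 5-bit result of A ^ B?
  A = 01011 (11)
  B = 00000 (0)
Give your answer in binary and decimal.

Apply ^ to each column (1 where bits differ):
  01011
^ 00000
-------
  01011

Answer: 01011 (11)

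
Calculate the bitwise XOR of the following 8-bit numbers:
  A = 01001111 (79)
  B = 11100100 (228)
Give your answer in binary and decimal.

Apply ^ to each column (1 where bits differ):
  01001111
^ 11100100
----------
  10101011

Answer: 10101011 (171)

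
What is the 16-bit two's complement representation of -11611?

1. Binary of +11611:  0010110101011011
2. Invert bits:     1101001010100100
3. Add 1:           1101001010100101

Answer: 1101001010100101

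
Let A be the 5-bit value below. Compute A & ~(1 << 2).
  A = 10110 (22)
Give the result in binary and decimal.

Mask = ~(1 << 2) = 11011
Bit 2 of A is 1, so AND-ing with the mask clears it to 0.
  10110
& 11011
-------
  10010

Answer: 10010 (18)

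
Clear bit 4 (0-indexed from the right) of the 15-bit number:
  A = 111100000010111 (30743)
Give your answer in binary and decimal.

Mask = ~(1 << 4) = 111111111101111
Bit 4 of A is 1, so AND-ing with the mask clears it to 0.
  111100000010111
& 111111111101111
-----------------
  111100000000111

Answer: 111100000000111 (30727)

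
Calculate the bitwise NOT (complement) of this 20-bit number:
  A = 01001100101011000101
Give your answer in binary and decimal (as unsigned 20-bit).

Flip each bit (0->1, 1->0):
  01001100101011000101
  10110011010100111010

Answer: 10110011010100111010 (734522)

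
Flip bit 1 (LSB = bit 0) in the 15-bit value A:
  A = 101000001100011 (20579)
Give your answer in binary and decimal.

Mask = 1 << 1 = 000000000000010
Bit 1 of A is 1; XOR with the mask flips it to 0.
  101000001100011
^ 000000000000010
-----------------
  101000001100001

Answer: 101000001100001 (20577)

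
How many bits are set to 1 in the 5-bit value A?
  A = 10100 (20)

10100
1-bits at positions (from bit 0 = LSB): 2, 4
Count = 2

Answer: 2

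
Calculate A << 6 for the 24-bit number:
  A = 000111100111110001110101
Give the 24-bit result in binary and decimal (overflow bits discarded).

Shift left by 6: drop the top 6 bit(s), append 6 zero(s) on the right.
  000111100111110001110101  ->  discard [000111], keep [100111110001110101], append 000000
= 100111110001110101000000

Answer: 100111110001110101000000 (10427712)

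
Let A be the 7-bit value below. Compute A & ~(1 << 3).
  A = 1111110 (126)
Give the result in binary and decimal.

Mask = ~(1 << 3) = 1110111
Bit 3 of A is 1, so AND-ing with the mask clears it to 0.
  1111110
& 1110111
---------
  1110110

Answer: 1110110 (118)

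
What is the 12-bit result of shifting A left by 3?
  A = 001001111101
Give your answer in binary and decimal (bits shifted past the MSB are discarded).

Shift left by 3: drop the top 3 bit(s), append 3 zero(s) on the right.
  001001111101  ->  discard [001], keep [001111101], append 000
= 001111101000

Answer: 001111101000 (1000)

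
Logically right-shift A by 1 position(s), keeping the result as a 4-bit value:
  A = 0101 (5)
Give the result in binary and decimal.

Logical shift right by 1: drop the bottom 1 bit(s), prepend 1 zero(s) on the left.
  0101  ->  keep [010], discard [1], prepend 0
= 0010

Answer: 0010 (2)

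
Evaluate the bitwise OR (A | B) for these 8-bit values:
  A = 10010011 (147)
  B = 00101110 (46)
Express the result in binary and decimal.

Apply | to each column (1 where either bit is 1):
  10010011
| 00101110
----------
  10111111

Answer: 10111111 (191)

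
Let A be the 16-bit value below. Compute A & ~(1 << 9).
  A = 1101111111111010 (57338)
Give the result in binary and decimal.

Mask = ~(1 << 9) = 1111110111111111
Bit 9 of A is 1, so AND-ing with the mask clears it to 0.
  1101111111111010
& 1111110111111111
------------------
  1101110111111010

Answer: 1101110111111010 (56826)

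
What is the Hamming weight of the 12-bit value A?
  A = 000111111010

000111111010
1-bits at positions (from bit 0 = LSB): 1, 3, 4, 5, 6, 7, 8
Count = 7

Answer: 7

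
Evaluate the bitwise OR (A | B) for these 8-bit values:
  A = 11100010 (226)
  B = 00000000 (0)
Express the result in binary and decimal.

Apply | to each column (1 where either bit is 1):
  11100010
| 00000000
----------
  11100010

Answer: 11100010 (226)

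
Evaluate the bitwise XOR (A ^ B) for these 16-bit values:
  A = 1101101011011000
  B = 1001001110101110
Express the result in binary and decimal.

Apply ^ to each column (1 where bits differ):
  1101101011011000
^ 1001001110101110
------------------
  0100100101110110

Answer: 0100100101110110 (18806)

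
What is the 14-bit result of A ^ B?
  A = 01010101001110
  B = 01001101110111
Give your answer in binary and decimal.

Apply ^ to each column (1 where bits differ):
  01010101001110
^ 01001101110111
----------------
  00011000111001

Answer: 00011000111001 (1593)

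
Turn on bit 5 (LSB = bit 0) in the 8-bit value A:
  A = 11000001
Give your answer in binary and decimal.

Mask = 1 << 5 = 00100000
Bit 5 of A is 0, so OR-ing with the mask flips it to 1.
  11000001
| 00100000
----------
  11100001

Answer: 11100001 (225)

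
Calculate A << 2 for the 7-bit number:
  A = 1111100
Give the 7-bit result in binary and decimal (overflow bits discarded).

Shift left by 2: drop the top 2 bit(s), append 2 zero(s) on the right.
  1111100  ->  discard [11], keep [11100], append 00
= 1110000

Answer: 1110000 (112)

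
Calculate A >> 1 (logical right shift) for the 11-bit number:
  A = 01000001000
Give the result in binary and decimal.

Logical shift right by 1: drop the bottom 1 bit(s), prepend 1 zero(s) on the left.
  01000001000  ->  keep [0100000100], discard [0], prepend 0
= 00100000100

Answer: 00100000100 (260)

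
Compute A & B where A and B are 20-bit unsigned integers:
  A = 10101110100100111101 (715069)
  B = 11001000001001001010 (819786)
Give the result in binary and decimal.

Apply & to each column (1 only where both bits are 1):
  10101110100100111101
& 11001000001001001010
----------------------
  10001000000000001000

Answer: 10001000000000001000 (557064)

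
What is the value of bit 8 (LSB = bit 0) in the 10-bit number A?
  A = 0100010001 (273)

Bit 8 is the 9th from the right.
  0100010001
   ^
That bit is 1.

Answer: 1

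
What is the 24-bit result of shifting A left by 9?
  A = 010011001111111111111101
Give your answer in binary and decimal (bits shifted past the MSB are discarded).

Shift left by 9: drop the top 9 bit(s), append 9 zero(s) on the right.
  010011001111111111111101  ->  discard [010011001], keep [111111111111101], append 000000000
= 111111111111101000000000

Answer: 111111111111101000000000 (16775680)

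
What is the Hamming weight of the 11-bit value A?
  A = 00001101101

00001101101
1-bits at positions (from bit 0 = LSB): 0, 2, 3, 5, 6
Count = 5

Answer: 5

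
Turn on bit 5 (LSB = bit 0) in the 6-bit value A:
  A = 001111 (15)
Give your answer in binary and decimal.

Mask = 1 << 5 = 100000
Bit 5 of A is 0, so OR-ing with the mask flips it to 1.
  001111
| 100000
--------
  101111

Answer: 101111 (47)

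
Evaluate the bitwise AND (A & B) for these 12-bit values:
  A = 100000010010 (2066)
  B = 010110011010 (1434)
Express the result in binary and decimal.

Apply & to each column (1 only where both bits are 1):
  100000010010
& 010110011010
--------------
  000000010010

Answer: 000000010010 (18)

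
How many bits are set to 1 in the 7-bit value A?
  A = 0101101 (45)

0101101
1-bits at positions (from bit 0 = LSB): 0, 2, 3, 5
Count = 4

Answer: 4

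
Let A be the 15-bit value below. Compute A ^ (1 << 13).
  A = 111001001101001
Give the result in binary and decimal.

Mask = 1 << 13 = 010000000000000
Bit 13 of A is 1; XOR with the mask flips it to 0.
  111001001101001
^ 010000000000000
-----------------
  101001001101001

Answer: 101001001101001 (21097)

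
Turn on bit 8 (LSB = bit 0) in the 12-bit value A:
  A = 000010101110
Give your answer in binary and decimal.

Mask = 1 << 8 = 000100000000
Bit 8 of A is 0, so OR-ing with the mask flips it to 1.
  000010101110
| 000100000000
--------------
  000110101110

Answer: 000110101110 (430)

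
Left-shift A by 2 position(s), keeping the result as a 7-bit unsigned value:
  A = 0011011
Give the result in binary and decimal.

Shift left by 2: drop the top 2 bit(s), append 2 zero(s) on the right.
  0011011  ->  discard [00], keep [11011], append 00
= 1101100

Answer: 1101100 (108)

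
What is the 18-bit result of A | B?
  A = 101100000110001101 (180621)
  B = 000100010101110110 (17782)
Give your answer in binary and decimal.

Apply | to each column (1 where either bit is 1):
  101100000110001101
| 000100010101110110
--------------------
  101100010111111111

Answer: 101100010111111111 (181759)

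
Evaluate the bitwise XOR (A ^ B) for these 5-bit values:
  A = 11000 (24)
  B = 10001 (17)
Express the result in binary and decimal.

Apply ^ to each column (1 where bits differ):
  11000
^ 10001
-------
  01001

Answer: 01001 (9)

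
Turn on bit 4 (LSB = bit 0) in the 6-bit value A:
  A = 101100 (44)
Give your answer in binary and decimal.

Mask = 1 << 4 = 010000
Bit 4 of A is 0, so OR-ing with the mask flips it to 1.
  101100
| 010000
--------
  111100

Answer: 111100 (60)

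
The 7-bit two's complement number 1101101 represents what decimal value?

MSB is 1, so the value is negative. Find the magnitude:
1. Invert bits:  0010010
2. Add 1:        0010011  = 19
3. Apply sign:   -19

Answer: -19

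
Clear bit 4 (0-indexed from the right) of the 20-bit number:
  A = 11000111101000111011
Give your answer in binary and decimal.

Mask = ~(1 << 4) = 11111111111111101111
Bit 4 of A is 1, so AND-ing with the mask clears it to 0.
  11000111101000111011
& 11111111111111101111
----------------------
  11000111101000101011

Answer: 11000111101000101011 (817707)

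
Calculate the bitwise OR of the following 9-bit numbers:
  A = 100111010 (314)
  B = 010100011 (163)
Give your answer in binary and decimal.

Apply | to each column (1 where either bit is 1):
  100111010
| 010100011
-----------
  110111011

Answer: 110111011 (443)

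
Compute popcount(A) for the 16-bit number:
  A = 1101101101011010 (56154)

1101101101011010
1-bits at positions (from bit 0 = LSB): 1, 3, 4, 6, 8, 9, 11, 12, 14, 15
Count = 10

Answer: 10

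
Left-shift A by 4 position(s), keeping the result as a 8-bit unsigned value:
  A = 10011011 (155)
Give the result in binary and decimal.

Shift left by 4: drop the top 4 bit(s), append 4 zero(s) on the right.
  10011011  ->  discard [1001], keep [1011], append 0000
= 10110000

Answer: 10110000 (176)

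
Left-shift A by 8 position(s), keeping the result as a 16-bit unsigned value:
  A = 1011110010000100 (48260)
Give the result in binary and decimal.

Shift left by 8: drop the top 8 bit(s), append 8 zero(s) on the right.
  1011110010000100  ->  discard [10111100], keep [10000100], append 00000000
= 1000010000000000

Answer: 1000010000000000 (33792)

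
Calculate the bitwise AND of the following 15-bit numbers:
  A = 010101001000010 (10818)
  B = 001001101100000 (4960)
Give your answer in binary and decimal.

Apply & to each column (1 only where both bits are 1):
  010101001000010
& 001001101100000
-----------------
  000001001000000

Answer: 000001001000000 (576)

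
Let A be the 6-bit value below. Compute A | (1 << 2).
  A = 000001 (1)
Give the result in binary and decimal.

Mask = 1 << 2 = 000100
Bit 2 of A is 0, so OR-ing with the mask flips it to 1.
  000001
| 000100
--------
  000101

Answer: 000101 (5)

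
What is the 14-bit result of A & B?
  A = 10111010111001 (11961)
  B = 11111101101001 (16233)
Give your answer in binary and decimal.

Apply & to each column (1 only where both bits are 1):
  10111010111001
& 11111101101001
----------------
  10111000101001

Answer: 10111000101001 (11817)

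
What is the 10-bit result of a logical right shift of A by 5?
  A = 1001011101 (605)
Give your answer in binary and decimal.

Logical shift right by 5: drop the bottom 5 bit(s), prepend 5 zero(s) on the left.
  1001011101  ->  keep [10010], discard [11101], prepend 00000
= 0000010010

Answer: 0000010010 (18)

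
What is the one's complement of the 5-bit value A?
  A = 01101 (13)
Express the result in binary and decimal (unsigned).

Flip each bit (0->1, 1->0):
  01101
  10010

Answer: 10010 (18)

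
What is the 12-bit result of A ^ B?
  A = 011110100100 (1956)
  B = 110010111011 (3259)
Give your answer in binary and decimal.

Apply ^ to each column (1 where bits differ):
  011110100100
^ 110010111011
--------------
  101100011111

Answer: 101100011111 (2847)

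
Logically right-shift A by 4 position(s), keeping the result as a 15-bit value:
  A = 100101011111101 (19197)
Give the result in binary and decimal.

Logical shift right by 4: drop the bottom 4 bit(s), prepend 4 zero(s) on the left.
  100101011111101  ->  keep [10010101111], discard [1101], prepend 0000
= 000010010101111

Answer: 000010010101111 (1199)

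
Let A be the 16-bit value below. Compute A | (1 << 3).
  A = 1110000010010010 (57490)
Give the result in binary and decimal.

Mask = 1 << 3 = 0000000000001000
Bit 3 of A is 0, so OR-ing with the mask flips it to 1.
  1110000010010010
| 0000000000001000
------------------
  1110000010011010

Answer: 1110000010011010 (57498)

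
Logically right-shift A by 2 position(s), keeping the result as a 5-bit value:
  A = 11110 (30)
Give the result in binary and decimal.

Logical shift right by 2: drop the bottom 2 bit(s), prepend 2 zero(s) on the left.
  11110  ->  keep [111], discard [10], prepend 00
= 00111

Answer: 00111 (7)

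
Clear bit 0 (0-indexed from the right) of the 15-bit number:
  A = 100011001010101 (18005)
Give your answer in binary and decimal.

Mask = ~(1 << 0) = 111111111111110
Bit 0 of A is 1, so AND-ing with the mask clears it to 0.
  100011001010101
& 111111111111110
-----------------
  100011001010100

Answer: 100011001010100 (18004)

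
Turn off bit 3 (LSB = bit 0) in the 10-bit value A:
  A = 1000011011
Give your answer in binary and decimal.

Mask = ~(1 << 3) = 1111110111
Bit 3 of A is 1, so AND-ing with the mask clears it to 0.
  1000011011
& 1111110111
------------
  1000010011

Answer: 1000010011 (531)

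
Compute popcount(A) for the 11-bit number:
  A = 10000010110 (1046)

10000010110
1-bits at positions (from bit 0 = LSB): 1, 2, 4, 10
Count = 4

Answer: 4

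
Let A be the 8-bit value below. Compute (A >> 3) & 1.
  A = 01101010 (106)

Bit 3 is the 4th from the right.
  01101010
      ^
That bit is 1.

Answer: 1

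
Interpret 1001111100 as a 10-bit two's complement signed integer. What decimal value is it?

MSB is 1, so the value is negative. Find the magnitude:
1. Invert bits:  0110000011
2. Add 1:        0110000100  = 388
3. Apply sign:   -388

Answer: -388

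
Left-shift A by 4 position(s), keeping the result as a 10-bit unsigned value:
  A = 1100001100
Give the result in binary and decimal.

Shift left by 4: drop the top 4 bit(s), append 4 zero(s) on the right.
  1100001100  ->  discard [1100], keep [001100], append 0000
= 0011000000

Answer: 0011000000 (192)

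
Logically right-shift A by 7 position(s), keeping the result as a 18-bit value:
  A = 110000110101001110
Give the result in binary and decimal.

Logical shift right by 7: drop the bottom 7 bit(s), prepend 7 zero(s) on the left.
  110000110101001110  ->  keep [11000011010], discard [1001110], prepend 0000000
= 000000011000011010

Answer: 000000011000011010 (1562)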